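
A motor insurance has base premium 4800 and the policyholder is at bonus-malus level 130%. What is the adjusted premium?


adjusted = base * BM_level / 100
= 4800 * 130 / 100
= 4800 * 1.3
= 6240.0


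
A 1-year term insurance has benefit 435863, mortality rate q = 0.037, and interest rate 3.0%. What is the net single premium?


NSP = benefit * q * v
v = 1/(1+i) = 0.970874
NSP = 435863 * 0.037 * 0.970874
= 15657.2146


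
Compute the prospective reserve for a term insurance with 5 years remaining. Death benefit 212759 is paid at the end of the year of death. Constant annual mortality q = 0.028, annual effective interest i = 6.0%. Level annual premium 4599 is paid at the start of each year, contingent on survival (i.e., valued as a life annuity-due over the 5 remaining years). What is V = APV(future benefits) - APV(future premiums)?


v = 1/(1+i) = 0.943396
APV(future benefits) per unit = sum_{k=0}^{4} k_p_x * q * v^(k+1) = 0.111892
APV(future benefits) = 212759 * 0.111892 = 23806.074
Life annuity-due factor ä_{x:5} = sum_{k=0}^{4} k_p_x * v^k = 4.235919
APV(future premiums) = 4599 * 4.235919 = 19480.9927
V = 23806.074 - 19480.9927
= 4325.0814


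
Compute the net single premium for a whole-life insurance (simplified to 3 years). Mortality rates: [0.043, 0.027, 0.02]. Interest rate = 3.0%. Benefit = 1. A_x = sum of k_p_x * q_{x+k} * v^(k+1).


v = 0.970874
Year 0: k_p_x=1.0, q=0.043, term=0.041748
Year 1: k_p_x=0.957, q=0.027, term=0.024356
Year 2: k_p_x=0.931161, q=0.02, term=0.017043
A_x = 0.0831


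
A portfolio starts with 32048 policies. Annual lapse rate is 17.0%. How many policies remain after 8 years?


remaining = initial * (1 - lapse)^years
= 32048 * (1 - 0.17)^8
= 32048 * 0.225229
= 7218.1461


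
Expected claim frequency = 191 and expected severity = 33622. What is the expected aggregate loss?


E[S] = E[N] * E[X]
= 191 * 33622
= 6.4218e+06


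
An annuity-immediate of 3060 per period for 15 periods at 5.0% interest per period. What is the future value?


FV = PMT * ((1+i)^n - 1) / i
= 3060 * ((1.05)^15 - 1) / 0.05
= 3060 * (2.078928 - 1) / 0.05
= 66030.4046


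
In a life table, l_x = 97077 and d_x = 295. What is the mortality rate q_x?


q_x = d_x / l_x
= 295 / 97077
= 0.003


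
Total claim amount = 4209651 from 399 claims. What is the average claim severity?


severity = total / number
= 4209651 / 399
= 10550.5038


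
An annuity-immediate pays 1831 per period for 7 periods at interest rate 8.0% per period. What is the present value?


PV = PMT * (1 - (1+i)^(-n)) / i
= 1831 * (1 - (1+0.08)^(-7)) / 0.08
= 1831 * (1 - 0.58349) / 0.08
= 1831 * 5.20637
= 9532.8636


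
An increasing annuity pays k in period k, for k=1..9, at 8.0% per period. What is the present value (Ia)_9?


(Ia)_n = sum_{k=1}^{n} k * v^k, v = 1/(1+i)
v = 0.925926
Sum computed term by term:
(Ia)_9 = 28.055


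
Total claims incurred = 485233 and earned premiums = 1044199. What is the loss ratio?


Loss ratio = claims / premiums
= 485233 / 1044199
= 0.4647


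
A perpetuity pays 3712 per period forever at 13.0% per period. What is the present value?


PV = PMT / i
= 3712 / 0.13
= 28553.8462


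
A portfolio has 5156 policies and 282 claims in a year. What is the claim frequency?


frequency = claims / policies
= 282 / 5156
= 0.0547


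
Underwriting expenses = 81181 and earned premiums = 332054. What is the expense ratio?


Expense ratio = expenses / premiums
= 81181 / 332054
= 0.2445


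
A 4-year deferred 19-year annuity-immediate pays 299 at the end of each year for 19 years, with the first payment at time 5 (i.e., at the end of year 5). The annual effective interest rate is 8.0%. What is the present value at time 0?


PV at time 4 of the 19-year annuity-immediate:
a_n = 299 * (1-(1+0.08)^(-19))/0.08 = 2871.4762
Discount back 4 years to time 0:
PV = 2871.4762 * (1+0.08)^(-4)
= 2871.4762 * 0.73503
= 2110.6207


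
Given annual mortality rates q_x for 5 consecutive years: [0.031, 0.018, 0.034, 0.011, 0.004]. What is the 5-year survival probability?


p_k = 1 - q_k for each year
Survival = product of (1 - q_k)
= 0.969 * 0.982 * 0.966 * 0.989 * 0.996
= 0.9055


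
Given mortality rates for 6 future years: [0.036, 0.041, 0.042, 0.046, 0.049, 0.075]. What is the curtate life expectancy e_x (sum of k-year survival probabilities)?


e_x = sum_{k=1}^{n} k_p_x
k_p_x values:
  1_p_x = 0.964
  2_p_x = 0.924476
  3_p_x = 0.885648
  4_p_x = 0.844908
  5_p_x = 0.803508
  6_p_x = 0.743245
e_x = 5.1658


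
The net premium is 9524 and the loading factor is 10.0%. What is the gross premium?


Gross = net * (1 + loading)
= 9524 * (1 + 0.1)
= 9524 * 1.1
= 10476.4


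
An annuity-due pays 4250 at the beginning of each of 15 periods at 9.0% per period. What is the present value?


PV_due = PMT * (1-(1+i)^(-n))/i * (1+i)
PV_immediate = 34257.9258
PV_due = 34257.9258 * 1.09
= 37341.1392


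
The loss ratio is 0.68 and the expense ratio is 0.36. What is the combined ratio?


Combined ratio = loss ratio + expense ratio
= 0.68 + 0.36
= 1.04


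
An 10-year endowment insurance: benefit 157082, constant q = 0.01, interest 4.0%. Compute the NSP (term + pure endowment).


Term component = 12221.981
Pure endowment = 10_p_x * v^10 * benefit = 0.904382 * 0.675564 * 157082 = 95972.095
NSP = 108194.076


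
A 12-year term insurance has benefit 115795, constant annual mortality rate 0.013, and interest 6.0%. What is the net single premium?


NSP = benefit * sum_{k=0}^{n-1} k_p_x * q * v^(k+1)
With constant q=0.013, v=0.943396
Sum = 0.102441
NSP = 115795 * 0.102441
= 11862.2044


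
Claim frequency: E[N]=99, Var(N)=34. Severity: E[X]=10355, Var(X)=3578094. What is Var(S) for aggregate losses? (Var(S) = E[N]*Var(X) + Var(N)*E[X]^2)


Var(S) = E[N]*Var(X) + Var(N)*E[X]^2
= 99*3578094 + 34*10355^2
= 354231306 + 3645684850
= 3.9999e+09


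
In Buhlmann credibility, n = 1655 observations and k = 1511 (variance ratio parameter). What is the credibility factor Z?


Z = n / (n + k)
= 1655 / (1655 + 1511)
= 1655 / 3166
= 0.5227


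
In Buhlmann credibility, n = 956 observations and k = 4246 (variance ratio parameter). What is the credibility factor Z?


Z = n / (n + k)
= 956 / (956 + 4246)
= 956 / 5202
= 0.1838


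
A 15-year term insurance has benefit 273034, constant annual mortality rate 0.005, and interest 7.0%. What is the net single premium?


NSP = benefit * sum_{k=0}^{n-1} k_p_x * q * v^(k+1)
With constant q=0.005, v=0.934579
Sum = 0.044254
NSP = 273034 * 0.044254
= 12082.7796


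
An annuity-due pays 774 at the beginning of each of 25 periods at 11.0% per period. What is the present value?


PV_due = PMT * (1-(1+i)^(-n))/i * (1+i)
PV_immediate = 6518.4304
PV_due = 6518.4304 * 1.11
= 7235.4577


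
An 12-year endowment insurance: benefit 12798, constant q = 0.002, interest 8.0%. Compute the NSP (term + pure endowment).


Term component = 191.1312
Pure endowment = 12_p_x * v^12 * benefit = 0.976262 * 0.397114 * 12798 = 4961.6204
NSP = 5152.7516


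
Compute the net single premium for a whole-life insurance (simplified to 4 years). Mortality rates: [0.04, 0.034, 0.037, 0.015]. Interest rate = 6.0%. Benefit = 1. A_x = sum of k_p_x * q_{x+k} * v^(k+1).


v = 0.943396
Year 0: k_p_x=1.0, q=0.04, term=0.037736
Year 1: k_p_x=0.96, q=0.034, term=0.029049
Year 2: k_p_x=0.92736, q=0.037, term=0.028809
Year 3: k_p_x=0.893048, q=0.015, term=0.010611
A_x = 0.1062


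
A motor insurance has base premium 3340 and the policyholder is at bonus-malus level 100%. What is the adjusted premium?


adjusted = base * BM_level / 100
= 3340 * 100 / 100
= 3340 * 1.0
= 3340.0


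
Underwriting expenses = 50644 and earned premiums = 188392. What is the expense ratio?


Expense ratio = expenses / premiums
= 50644 / 188392
= 0.2688


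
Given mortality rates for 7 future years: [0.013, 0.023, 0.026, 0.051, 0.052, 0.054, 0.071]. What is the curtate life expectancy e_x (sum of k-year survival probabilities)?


e_x = sum_{k=1}^{n} k_p_x
k_p_x values:
  1_p_x = 0.987
  2_p_x = 0.964299
  3_p_x = 0.939227
  4_p_x = 0.891327
  5_p_x = 0.844978
  6_p_x = 0.799349
  7_p_x = 0.742595
e_x = 6.1688


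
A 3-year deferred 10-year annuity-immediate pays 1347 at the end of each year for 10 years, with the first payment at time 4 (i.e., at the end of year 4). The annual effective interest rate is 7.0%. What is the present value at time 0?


PV at time 3 of the 10-year annuity-immediate:
a_n = 1347 * (1-(1+0.07)^(-10))/0.07 = 9460.7643
Discount back 3 years to time 0:
PV = 9460.7643 * (1+0.07)^(-3)
= 9460.7643 * 0.816298
= 7722.8018


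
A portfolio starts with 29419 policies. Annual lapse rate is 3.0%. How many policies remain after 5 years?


remaining = initial * (1 - lapse)^years
= 29419 * (1 - 0.03)^5
= 29419 * 0.858734
= 25263.0963


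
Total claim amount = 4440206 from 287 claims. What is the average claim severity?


severity = total / number
= 4440206 / 287
= 15471.101


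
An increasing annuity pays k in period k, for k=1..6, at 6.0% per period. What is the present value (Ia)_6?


(Ia)_n = sum_{k=1}^{n} k * v^k, v = 1/(1+i)
v = 0.943396
Sum computed term by term:
(Ia)_6 = 16.3767


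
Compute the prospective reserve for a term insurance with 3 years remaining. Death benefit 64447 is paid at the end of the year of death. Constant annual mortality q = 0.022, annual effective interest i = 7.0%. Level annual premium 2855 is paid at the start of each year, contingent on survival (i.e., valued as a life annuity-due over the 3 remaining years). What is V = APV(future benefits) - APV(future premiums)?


v = 1/(1+i) = 0.934579
APV(future benefits) per unit = sum_{k=0}^{2} k_p_x * q * v^(k+1) = 0.056531
APV(future benefits) = 64447 * 0.056531 = 3643.2356
Life annuity-due factor ä_{x:3} = sum_{k=0}^{2} k_p_x * v^k = 2.749449
APV(future premiums) = 2855 * 2.749449 = 7849.6765
V = 3643.2356 - 7849.6765
= -4206.4409


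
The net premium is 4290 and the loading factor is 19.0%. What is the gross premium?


Gross = net * (1 + loading)
= 4290 * (1 + 0.19)
= 4290 * 1.19
= 5105.1


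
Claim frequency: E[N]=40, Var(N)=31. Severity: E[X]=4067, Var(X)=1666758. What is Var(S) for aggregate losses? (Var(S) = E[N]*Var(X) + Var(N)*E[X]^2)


Var(S) = E[N]*Var(X) + Var(N)*E[X]^2
= 40*1666758 + 31*4067^2
= 66670320 + 512755159
= 5.7943e+08


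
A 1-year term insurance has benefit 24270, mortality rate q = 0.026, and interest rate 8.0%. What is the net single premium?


NSP = benefit * q * v
v = 1/(1+i) = 0.925926
NSP = 24270 * 0.026 * 0.925926
= 584.2778


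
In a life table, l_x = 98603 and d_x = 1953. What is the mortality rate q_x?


q_x = d_x / l_x
= 1953 / 98603
= 0.0198


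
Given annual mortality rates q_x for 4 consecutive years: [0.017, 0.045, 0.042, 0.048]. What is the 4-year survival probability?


p_k = 1 - q_k for each year
Survival = product of (1 - q_k)
= 0.983 * 0.955 * 0.958 * 0.952
= 0.8562


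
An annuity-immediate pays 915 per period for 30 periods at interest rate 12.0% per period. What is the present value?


PV = PMT * (1 - (1+i)^(-n)) / i
= 915 * (1 - (1+0.12)^(-30)) / 0.12
= 915 * (1 - 0.033378) / 0.12
= 915 * 8.055184
= 7370.4933


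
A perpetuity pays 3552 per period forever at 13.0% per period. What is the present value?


PV = PMT / i
= 3552 / 0.13
= 27323.0769


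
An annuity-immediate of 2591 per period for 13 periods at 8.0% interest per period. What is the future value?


FV = PMT * ((1+i)^n - 1) / i
= 2591 * ((1.08)^13 - 1) / 0.08
= 2591 * (2.719624 - 1) / 0.08
= 55694.3134


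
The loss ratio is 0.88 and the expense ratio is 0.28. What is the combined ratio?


Combined ratio = loss ratio + expense ratio
= 0.88 + 0.28
= 1.16


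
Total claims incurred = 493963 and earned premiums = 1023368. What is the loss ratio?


Loss ratio = claims / premiums
= 493963 / 1023368
= 0.4827


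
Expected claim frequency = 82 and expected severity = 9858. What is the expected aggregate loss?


E[S] = E[N] * E[X]
= 82 * 9858
= 808356


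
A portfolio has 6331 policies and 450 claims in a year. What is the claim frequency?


frequency = claims / policies
= 450 / 6331
= 0.0711


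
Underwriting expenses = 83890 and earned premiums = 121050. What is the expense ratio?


Expense ratio = expenses / premiums
= 83890 / 121050
= 0.693


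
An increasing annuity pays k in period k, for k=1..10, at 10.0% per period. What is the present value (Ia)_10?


(Ia)_n = sum_{k=1}^{n} k * v^k, v = 1/(1+i)
v = 0.909091
Sum computed term by term:
(Ia)_10 = 29.0359


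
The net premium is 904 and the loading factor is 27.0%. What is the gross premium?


Gross = net * (1 + loading)
= 904 * (1 + 0.27)
= 904 * 1.27
= 1148.08


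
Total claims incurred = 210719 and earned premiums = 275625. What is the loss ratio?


Loss ratio = claims / premiums
= 210719 / 275625
= 0.7645


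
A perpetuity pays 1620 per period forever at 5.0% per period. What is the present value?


PV = PMT / i
= 1620 / 0.05
= 32400.0


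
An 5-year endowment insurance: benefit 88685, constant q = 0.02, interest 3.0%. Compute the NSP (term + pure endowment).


Term component = 7813.8573
Pure endowment = 5_p_x * v^5 * benefit = 0.903921 * 0.862609 * 88685 = 69150.3568
NSP = 76964.2141


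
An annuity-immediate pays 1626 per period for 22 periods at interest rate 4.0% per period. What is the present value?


PV = PMT * (1 - (1+i)^(-n)) / i
= 1626 * (1 - (1+0.04)^(-22)) / 0.04
= 1626 * (1 - 0.421955) / 0.04
= 1626 * 14.451115
= 23497.5135


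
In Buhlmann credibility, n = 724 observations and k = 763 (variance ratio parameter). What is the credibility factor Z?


Z = n / (n + k)
= 724 / (724 + 763)
= 724 / 1487
= 0.4869


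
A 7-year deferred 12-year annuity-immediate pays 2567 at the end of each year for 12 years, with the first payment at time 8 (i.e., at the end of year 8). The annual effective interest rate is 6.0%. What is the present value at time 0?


PV at time 7 of the 12-year annuity-immediate:
a_n = 2567 * (1-(1+0.06)^(-12))/0.06 = 21521.3274
Discount back 7 years to time 0:
PV = 21521.3274 * (1+0.06)^(-7)
= 21521.3274 * 0.665057
= 14312.9119


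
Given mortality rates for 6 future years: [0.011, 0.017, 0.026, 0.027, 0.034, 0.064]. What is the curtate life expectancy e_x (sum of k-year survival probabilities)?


e_x = sum_{k=1}^{n} k_p_x
k_p_x values:
  1_p_x = 0.989
  2_p_x = 0.972187
  3_p_x = 0.94691
  4_p_x = 0.921344
  5_p_x = 0.890018
  6_p_x = 0.833057
e_x = 5.5525


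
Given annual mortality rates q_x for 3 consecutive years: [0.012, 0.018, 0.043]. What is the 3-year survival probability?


p_k = 1 - q_k for each year
Survival = product of (1 - q_k)
= 0.988 * 0.982 * 0.957
= 0.9285


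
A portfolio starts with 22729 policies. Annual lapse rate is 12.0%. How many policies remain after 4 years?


remaining = initial * (1 - lapse)^years
= 22729 * (1 - 0.12)^4
= 22729 * 0.599695
= 13630.4758


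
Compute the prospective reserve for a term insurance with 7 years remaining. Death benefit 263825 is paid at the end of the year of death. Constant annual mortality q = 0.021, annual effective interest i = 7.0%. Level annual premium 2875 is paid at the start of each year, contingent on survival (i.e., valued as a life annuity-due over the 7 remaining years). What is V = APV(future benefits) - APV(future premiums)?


v = 1/(1+i) = 0.934579
APV(future benefits) per unit = sum_{k=0}^{6} k_p_x * q * v^(k+1) = 0.106898
APV(future benefits) = 263825 * 0.106898 = 28202.3762
Life annuity-due factor ä_{x:7} = sum_{k=0}^{6} k_p_x * v^k = 5.44671
APV(future premiums) = 2875 * 5.44671 = 15659.2907
V = 28202.3762 - 15659.2907
= 12543.0855


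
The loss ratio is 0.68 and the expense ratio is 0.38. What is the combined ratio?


Combined ratio = loss ratio + expense ratio
= 0.68 + 0.38
= 1.06


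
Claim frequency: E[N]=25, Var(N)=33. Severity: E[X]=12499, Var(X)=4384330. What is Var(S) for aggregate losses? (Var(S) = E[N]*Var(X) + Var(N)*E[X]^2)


Var(S) = E[N]*Var(X) + Var(N)*E[X]^2
= 25*4384330 + 33*12499^2
= 109608250 + 5155425033
= 5.2650e+09


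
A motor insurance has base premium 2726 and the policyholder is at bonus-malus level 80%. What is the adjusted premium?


adjusted = base * BM_level / 100
= 2726 * 80 / 100
= 2726 * 0.8
= 2180.8


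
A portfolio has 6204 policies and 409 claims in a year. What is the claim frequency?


frequency = claims / policies
= 409 / 6204
= 0.0659


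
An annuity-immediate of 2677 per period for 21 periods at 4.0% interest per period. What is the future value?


FV = PMT * ((1+i)^n - 1) / i
= 2677 * ((1.04)^21 - 1) / 0.04
= 2677 * (2.278768 - 1) / 0.04
= 85581.553


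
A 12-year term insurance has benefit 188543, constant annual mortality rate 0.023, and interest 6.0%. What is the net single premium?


NSP = benefit * sum_{k=0}^{n-1} k_p_x * q * v^(k+1)
With constant q=0.023, v=0.943396
Sum = 0.172945
NSP = 188543 * 0.172945
= 32607.6217


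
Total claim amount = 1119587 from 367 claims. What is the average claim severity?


severity = total / number
= 1119587 / 367
= 3050.6458


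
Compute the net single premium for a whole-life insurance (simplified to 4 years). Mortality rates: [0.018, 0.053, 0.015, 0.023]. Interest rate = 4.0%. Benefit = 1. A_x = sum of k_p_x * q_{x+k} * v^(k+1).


v = 0.961538
Year 0: k_p_x=1.0, q=0.018, term=0.017308
Year 1: k_p_x=0.982, q=0.053, term=0.048119
Year 2: k_p_x=0.929954, q=0.015, term=0.012401
Year 3: k_p_x=0.916005, q=0.023, term=0.018009
A_x = 0.0958


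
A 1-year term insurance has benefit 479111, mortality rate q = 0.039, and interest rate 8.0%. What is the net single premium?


NSP = benefit * q * v
v = 1/(1+i) = 0.925926
NSP = 479111 * 0.039 * 0.925926
= 17301.2306


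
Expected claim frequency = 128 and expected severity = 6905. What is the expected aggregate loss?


E[S] = E[N] * E[X]
= 128 * 6905
= 883840


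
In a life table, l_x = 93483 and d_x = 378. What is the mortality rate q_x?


q_x = d_x / l_x
= 378 / 93483
= 0.004


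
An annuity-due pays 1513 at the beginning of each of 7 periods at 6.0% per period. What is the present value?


PV_due = PMT * (1-(1+i)^(-n))/i * (1+i)
PV_immediate = 8446.1431
PV_due = 8446.1431 * 1.06
= 8952.9117


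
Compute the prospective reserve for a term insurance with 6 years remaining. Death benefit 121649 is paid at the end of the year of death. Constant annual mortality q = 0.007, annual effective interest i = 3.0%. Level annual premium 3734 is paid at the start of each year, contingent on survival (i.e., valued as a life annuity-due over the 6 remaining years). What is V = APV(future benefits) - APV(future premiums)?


v = 1/(1+i) = 0.970874
APV(future benefits) per unit = sum_{k=0}^{5} k_p_x * q * v^(k+1) = 0.037285
APV(future benefits) = 121649 * 0.037285 = 4535.7379
Life annuity-due factor ä_{x:6} = sum_{k=0}^{5} k_p_x * v^k = 5.486288
APV(future premiums) = 3734 * 5.486288 = 20485.7992
V = 4535.7379 - 20485.7992
= -15950.0612


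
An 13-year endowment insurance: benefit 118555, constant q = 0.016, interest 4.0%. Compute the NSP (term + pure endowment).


Term component = 17377.7668
Pure endowment = 13_p_x * v^13 * benefit = 0.810842 * 0.600574 * 118555 = 57732.8163
NSP = 75110.5831


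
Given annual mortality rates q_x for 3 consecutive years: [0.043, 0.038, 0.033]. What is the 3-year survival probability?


p_k = 1 - q_k for each year
Survival = product of (1 - q_k)
= 0.957 * 0.962 * 0.967
= 0.8903


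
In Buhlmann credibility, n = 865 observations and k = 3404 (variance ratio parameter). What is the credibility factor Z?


Z = n / (n + k)
= 865 / (865 + 3404)
= 865 / 4269
= 0.2026


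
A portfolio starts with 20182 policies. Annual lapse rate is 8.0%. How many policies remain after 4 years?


remaining = initial * (1 - lapse)^years
= 20182 * (1 - 0.08)^4
= 20182 * 0.716393
= 14458.2427


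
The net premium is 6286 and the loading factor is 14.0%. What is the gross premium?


Gross = net * (1 + loading)
= 6286 * (1 + 0.14)
= 6286 * 1.14
= 7166.04


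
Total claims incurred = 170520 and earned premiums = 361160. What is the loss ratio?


Loss ratio = claims / premiums
= 170520 / 361160
= 0.4721


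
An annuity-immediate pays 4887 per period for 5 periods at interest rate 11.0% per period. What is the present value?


PV = PMT * (1 - (1+i)^(-n)) / i
= 4887 * (1 - (1+0.11)^(-5)) / 0.11
= 4887 * (1 - 0.593451) / 0.11
= 4887 * 3.695897
= 18061.8487


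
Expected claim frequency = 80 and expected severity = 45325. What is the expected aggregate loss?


E[S] = E[N] * E[X]
= 80 * 45325
= 3.6260e+06


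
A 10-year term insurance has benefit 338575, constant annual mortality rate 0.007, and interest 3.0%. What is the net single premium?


NSP = benefit * sum_{k=0}^{n-1} k_p_x * q * v^(k+1)
With constant q=0.007, v=0.970874
Sum = 0.057964
NSP = 338575 * 0.057964
= 19625.2282


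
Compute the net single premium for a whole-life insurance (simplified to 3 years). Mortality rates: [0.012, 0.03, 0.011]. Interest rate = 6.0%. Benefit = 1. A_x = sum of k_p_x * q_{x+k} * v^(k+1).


v = 0.943396
Year 0: k_p_x=1.0, q=0.012, term=0.011321
Year 1: k_p_x=0.988, q=0.03, term=0.026379
Year 2: k_p_x=0.95836, q=0.011, term=0.008851
A_x = 0.0466


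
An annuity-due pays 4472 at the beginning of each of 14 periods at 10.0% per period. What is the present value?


PV_due = PMT * (1-(1+i)^(-n))/i * (1+i)
PV_immediate = 32943.8263
PV_due = 32943.8263 * 1.1
= 36238.2089


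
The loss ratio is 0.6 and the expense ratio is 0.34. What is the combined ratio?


Combined ratio = loss ratio + expense ratio
= 0.6 + 0.34
= 0.94


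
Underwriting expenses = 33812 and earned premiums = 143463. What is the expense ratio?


Expense ratio = expenses / premiums
= 33812 / 143463
= 0.2357


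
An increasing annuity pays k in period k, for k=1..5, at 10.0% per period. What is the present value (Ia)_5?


(Ia)_n = sum_{k=1}^{n} k * v^k, v = 1/(1+i)
v = 0.909091
Sum computed term by term:
(Ia)_5 = 10.6526


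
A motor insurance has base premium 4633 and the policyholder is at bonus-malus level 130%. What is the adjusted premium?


adjusted = base * BM_level / 100
= 4633 * 130 / 100
= 4633 * 1.3
= 6022.9


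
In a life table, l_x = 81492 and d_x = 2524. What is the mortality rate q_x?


q_x = d_x / l_x
= 2524 / 81492
= 0.031


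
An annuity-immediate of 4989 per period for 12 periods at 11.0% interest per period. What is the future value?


FV = PMT * ((1+i)^n - 1) / i
= 4989 * ((1.11)^12 - 1) / 0.11
= 4989 * (3.498451 - 1) / 0.11
= 113316.0912


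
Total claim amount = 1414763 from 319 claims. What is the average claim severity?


severity = total / number
= 1414763 / 319
= 4434.9937


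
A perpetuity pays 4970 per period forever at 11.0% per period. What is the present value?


PV = PMT / i
= 4970 / 0.11
= 45181.8182


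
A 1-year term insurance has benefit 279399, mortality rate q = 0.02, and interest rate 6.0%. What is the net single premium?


NSP = benefit * q * v
v = 1/(1+i) = 0.943396
NSP = 279399 * 0.02 * 0.943396
= 5271.6792


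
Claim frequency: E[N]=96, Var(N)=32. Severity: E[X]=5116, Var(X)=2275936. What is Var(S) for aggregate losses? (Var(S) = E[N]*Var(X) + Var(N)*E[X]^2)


Var(S) = E[N]*Var(X) + Var(N)*E[X]^2
= 96*2275936 + 32*5116^2
= 218489856 + 837550592
= 1.0560e+09


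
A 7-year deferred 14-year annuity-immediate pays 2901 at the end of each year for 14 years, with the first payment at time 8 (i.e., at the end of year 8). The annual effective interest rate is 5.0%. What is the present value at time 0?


PV at time 7 of the 14-year annuity-immediate:
a_n = 2901 * (1-(1+0.05)^(-14))/0.05 = 28715.9574
Discount back 7 years to time 0:
PV = 28715.9574 * (1+0.05)^(-7)
= 28715.9574 * 0.710681
= 20407.8948


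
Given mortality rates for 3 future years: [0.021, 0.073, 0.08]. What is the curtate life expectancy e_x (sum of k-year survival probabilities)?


e_x = sum_{k=1}^{n} k_p_x
k_p_x values:
  1_p_x = 0.979
  2_p_x = 0.907533
  3_p_x = 0.83493
e_x = 2.7215


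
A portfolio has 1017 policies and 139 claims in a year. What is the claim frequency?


frequency = claims / policies
= 139 / 1017
= 0.1367


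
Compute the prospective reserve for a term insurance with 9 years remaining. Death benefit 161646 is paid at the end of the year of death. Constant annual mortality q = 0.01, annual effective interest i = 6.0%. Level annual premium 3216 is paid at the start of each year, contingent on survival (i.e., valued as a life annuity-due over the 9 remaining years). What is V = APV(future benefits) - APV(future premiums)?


v = 1/(1+i) = 0.943396
APV(future benefits) per unit = sum_{k=0}^{8} k_p_x * q * v^(k+1) = 0.065613
APV(future benefits) = 161646 * 0.065613 = 10606.0685
Life annuity-due factor ä_{x:9} = sum_{k=0}^{8} k_p_x * v^k = 6.954971
APV(future premiums) = 3216 * 6.954971 = 22367.1871
V = 10606.0685 - 22367.1871
= -11761.1186


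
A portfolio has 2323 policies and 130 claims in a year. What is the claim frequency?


frequency = claims / policies
= 130 / 2323
= 0.056


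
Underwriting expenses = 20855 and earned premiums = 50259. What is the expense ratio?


Expense ratio = expenses / premiums
= 20855 / 50259
= 0.415


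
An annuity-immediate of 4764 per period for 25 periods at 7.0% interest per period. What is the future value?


FV = PMT * ((1+i)^n - 1) / i
= 4764 * ((1.07)^25 - 1) / 0.07
= 4764 * (5.427433 - 1) / 0.07
= 301318.4157


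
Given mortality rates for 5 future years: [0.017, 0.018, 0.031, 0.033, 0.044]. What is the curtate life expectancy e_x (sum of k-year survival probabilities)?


e_x = sum_{k=1}^{n} k_p_x
k_p_x values:
  1_p_x = 0.983
  2_p_x = 0.965306
  3_p_x = 0.935382
  4_p_x = 0.904514
  5_p_x = 0.864715
e_x = 4.6529


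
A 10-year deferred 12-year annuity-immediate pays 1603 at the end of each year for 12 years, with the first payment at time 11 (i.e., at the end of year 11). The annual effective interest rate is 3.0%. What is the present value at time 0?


PV at time 10 of the 12-year annuity-immediate:
a_n = 1603 * (1-(1+0.03)^(-12))/0.03 = 15956.2684
Discount back 10 years to time 0:
PV = 15956.2684 * (1+0.03)^(-10)
= 15956.2684 * 0.744094
= 11872.9622


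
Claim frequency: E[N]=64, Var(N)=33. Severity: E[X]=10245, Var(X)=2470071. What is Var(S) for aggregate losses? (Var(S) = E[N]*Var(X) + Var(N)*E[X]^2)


Var(S) = E[N]*Var(X) + Var(N)*E[X]^2
= 64*2470071 + 33*10245^2
= 158084544 + 3463680825
= 3.6218e+09


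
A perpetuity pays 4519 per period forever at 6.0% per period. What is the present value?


PV = PMT / i
= 4519 / 0.06
= 75316.6667


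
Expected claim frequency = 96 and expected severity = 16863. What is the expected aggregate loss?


E[S] = E[N] * E[X]
= 96 * 16863
= 1.6188e+06


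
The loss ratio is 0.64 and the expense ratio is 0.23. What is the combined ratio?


Combined ratio = loss ratio + expense ratio
= 0.64 + 0.23
= 0.87


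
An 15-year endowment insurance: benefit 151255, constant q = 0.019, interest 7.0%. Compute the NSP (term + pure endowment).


Term component = 23513.2784
Pure endowment = 15_p_x * v^15 * benefit = 0.749955 * 0.362446 * 151255 = 41113.8536
NSP = 64627.1321


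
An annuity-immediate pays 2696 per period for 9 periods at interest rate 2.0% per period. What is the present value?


PV = PMT * (1 - (1+i)^(-n)) / i
= 2696 * (1 - (1+0.02)^(-9)) / 0.02
= 2696 * (1 - 0.836755) / 0.02
= 2696 * 8.162237
= 22005.3902


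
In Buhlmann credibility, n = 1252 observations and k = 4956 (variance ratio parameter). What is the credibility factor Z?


Z = n / (n + k)
= 1252 / (1252 + 4956)
= 1252 / 6208
= 0.2017


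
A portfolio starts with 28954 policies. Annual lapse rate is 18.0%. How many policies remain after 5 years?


remaining = initial * (1 - lapse)^years
= 28954 * (1 - 0.18)^5
= 28954 * 0.37074
= 10734.4014


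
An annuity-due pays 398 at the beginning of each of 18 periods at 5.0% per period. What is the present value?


PV_due = PMT * (1-(1+i)^(-n))/i * (1+i)
PV_immediate = 4652.4556
PV_due = 4652.4556 * 1.05
= 4885.0784


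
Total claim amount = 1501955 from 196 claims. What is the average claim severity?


severity = total / number
= 1501955 / 196
= 7663.0357


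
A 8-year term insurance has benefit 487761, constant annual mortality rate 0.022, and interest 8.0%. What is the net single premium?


NSP = benefit * sum_{k=0}^{n-1} k_p_x * q * v^(k+1)
With constant q=0.022, v=0.925926
Sum = 0.118155
NSP = 487761 * 0.118155
= 57631.4662


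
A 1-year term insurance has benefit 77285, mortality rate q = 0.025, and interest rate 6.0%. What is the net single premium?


NSP = benefit * q * v
v = 1/(1+i) = 0.943396
NSP = 77285 * 0.025 * 0.943396
= 1822.7594


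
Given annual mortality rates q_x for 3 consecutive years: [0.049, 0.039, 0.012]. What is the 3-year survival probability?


p_k = 1 - q_k for each year
Survival = product of (1 - q_k)
= 0.951 * 0.961 * 0.988
= 0.9029


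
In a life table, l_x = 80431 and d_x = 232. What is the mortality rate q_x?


q_x = d_x / l_x
= 232 / 80431
= 0.0029


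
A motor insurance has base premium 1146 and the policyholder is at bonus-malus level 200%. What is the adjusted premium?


adjusted = base * BM_level / 100
= 1146 * 200 / 100
= 1146 * 2.0
= 2292.0


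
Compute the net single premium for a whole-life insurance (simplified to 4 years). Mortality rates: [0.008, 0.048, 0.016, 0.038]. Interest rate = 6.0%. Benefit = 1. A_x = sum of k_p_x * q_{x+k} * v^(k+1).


v = 0.943396
Year 0: k_p_x=1.0, q=0.008, term=0.007547
Year 1: k_p_x=0.992, q=0.048, term=0.042378
Year 2: k_p_x=0.944384, q=0.016, term=0.012687
Year 3: k_p_x=0.929274, q=0.038, term=0.027971
A_x = 0.0906


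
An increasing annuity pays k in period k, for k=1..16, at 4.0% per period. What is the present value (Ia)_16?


(Ia)_n = sum_{k=1}^{n} k * v^k, v = 1/(1+i)
v = 0.961538
Sum computed term by term:
(Ia)_16 = 89.3964


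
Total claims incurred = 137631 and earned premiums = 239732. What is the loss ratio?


Loss ratio = claims / premiums
= 137631 / 239732
= 0.5741


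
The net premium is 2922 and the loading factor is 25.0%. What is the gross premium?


Gross = net * (1 + loading)
= 2922 * (1 + 0.25)
= 2922 * 1.25
= 3652.5


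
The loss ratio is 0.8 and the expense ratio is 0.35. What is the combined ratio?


Combined ratio = loss ratio + expense ratio
= 0.8 + 0.35
= 1.15


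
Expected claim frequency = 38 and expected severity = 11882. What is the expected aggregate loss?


E[S] = E[N] * E[X]
= 38 * 11882
= 451516


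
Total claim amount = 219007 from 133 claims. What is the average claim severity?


severity = total / number
= 219007 / 133
= 1646.6692


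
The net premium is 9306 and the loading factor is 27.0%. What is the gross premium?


Gross = net * (1 + loading)
= 9306 * (1 + 0.27)
= 9306 * 1.27
= 11818.62


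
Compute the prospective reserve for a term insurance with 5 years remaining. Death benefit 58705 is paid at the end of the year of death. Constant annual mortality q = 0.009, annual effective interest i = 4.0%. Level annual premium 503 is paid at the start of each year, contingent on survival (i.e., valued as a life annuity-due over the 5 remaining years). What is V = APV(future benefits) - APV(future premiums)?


v = 1/(1+i) = 0.961538
APV(future benefits) per unit = sum_{k=0}^{4} k_p_x * q * v^(k+1) = 0.03938
APV(future benefits) = 58705 * 0.03938 = 2311.777
Life annuity-due factor ä_{x:5} = sum_{k=0}^{4} k_p_x * v^k = 4.550527
APV(future premiums) = 503 * 4.550527 = 2288.9149
V = 2311.777 - 2288.9149
= 22.862


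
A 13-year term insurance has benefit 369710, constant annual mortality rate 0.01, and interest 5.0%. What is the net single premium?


NSP = benefit * sum_{k=0}^{n-1} k_p_x * q * v^(k+1)
With constant q=0.01, v=0.952381
Sum = 0.089105
NSP = 369710 * 0.089105
= 32943.1245


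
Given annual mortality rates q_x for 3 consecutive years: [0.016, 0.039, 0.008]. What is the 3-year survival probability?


p_k = 1 - q_k for each year
Survival = product of (1 - q_k)
= 0.984 * 0.961 * 0.992
= 0.9381


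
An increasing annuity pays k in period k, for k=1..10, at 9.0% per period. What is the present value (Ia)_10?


(Ia)_n = sum_{k=1}^{n} k * v^k, v = 1/(1+i)
v = 0.917431
Sum computed term by term:
(Ia)_10 = 30.7904


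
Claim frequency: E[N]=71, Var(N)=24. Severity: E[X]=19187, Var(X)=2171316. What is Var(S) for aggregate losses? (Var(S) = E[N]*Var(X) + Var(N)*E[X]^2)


Var(S) = E[N]*Var(X) + Var(N)*E[X]^2
= 71*2171316 + 24*19187^2
= 154163436 + 8835383256
= 8.9895e+09


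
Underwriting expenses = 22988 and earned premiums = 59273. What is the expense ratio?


Expense ratio = expenses / premiums
= 22988 / 59273
= 0.3878


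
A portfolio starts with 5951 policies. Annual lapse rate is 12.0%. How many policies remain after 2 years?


remaining = initial * (1 - lapse)^years
= 5951 * (1 - 0.12)^2
= 5951 * 0.7744
= 4608.4544


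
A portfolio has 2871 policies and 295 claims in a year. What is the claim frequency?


frequency = claims / policies
= 295 / 2871
= 0.1028


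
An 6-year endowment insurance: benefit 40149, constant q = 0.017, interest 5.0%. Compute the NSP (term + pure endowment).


Term component = 3328.4804
Pure endowment = 6_p_x * v^6 * benefit = 0.902238 * 0.746215 * 40149 = 27030.8713
NSP = 30359.3517


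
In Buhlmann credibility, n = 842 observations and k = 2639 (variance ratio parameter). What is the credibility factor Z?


Z = n / (n + k)
= 842 / (842 + 2639)
= 842 / 3481
= 0.2419


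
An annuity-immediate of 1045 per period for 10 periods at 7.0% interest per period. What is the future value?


FV = PMT * ((1+i)^n - 1) / i
= 1045 * ((1.07)^10 - 1) / 0.07
= 1045 * (1.967151 - 1) / 0.07
= 14438.1881


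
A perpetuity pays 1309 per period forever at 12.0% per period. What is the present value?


PV = PMT / i
= 1309 / 0.12
= 10908.3333


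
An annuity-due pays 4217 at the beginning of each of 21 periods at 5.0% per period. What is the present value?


PV_due = PMT * (1-(1+i)^(-n))/i * (1+i)
PV_immediate = 54066.801
PV_due = 54066.801 * 1.05
= 56770.141


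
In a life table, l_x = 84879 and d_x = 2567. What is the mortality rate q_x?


q_x = d_x / l_x
= 2567 / 84879
= 0.0302


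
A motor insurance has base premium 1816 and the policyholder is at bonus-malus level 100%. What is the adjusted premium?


adjusted = base * BM_level / 100
= 1816 * 100 / 100
= 1816 * 1.0
= 1816.0


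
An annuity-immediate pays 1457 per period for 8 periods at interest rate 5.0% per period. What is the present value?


PV = PMT * (1 - (1+i)^(-n)) / i
= 1457 * (1 - (1+0.05)^(-8)) / 0.05
= 1457 * (1 - 0.676839) / 0.05
= 1457 * 6.463213
= 9416.901


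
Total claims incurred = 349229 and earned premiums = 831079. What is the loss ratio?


Loss ratio = claims / premiums
= 349229 / 831079
= 0.4202


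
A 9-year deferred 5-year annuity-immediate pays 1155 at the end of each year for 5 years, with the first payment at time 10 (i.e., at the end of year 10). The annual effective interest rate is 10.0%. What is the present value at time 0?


PV at time 9 of the 5-year annuity-immediate:
a_n = 1155 * (1-(1+0.1)^(-5))/0.1 = 4378.3587
Discount back 9 years to time 0:
PV = 4378.3587 * (1+0.1)^(-9)
= 4378.3587 * 0.424098
= 1856.8515


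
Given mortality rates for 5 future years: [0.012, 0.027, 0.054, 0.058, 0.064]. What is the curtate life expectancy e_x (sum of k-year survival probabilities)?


e_x = sum_{k=1}^{n} k_p_x
k_p_x values:
  1_p_x = 0.988
  2_p_x = 0.961324
  3_p_x = 0.909413
  4_p_x = 0.856667
  5_p_x = 0.80184
e_x = 4.5172


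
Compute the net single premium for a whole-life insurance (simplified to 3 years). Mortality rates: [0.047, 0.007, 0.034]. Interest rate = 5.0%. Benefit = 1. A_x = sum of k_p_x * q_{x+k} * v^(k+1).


v = 0.952381
Year 0: k_p_x=1.0, q=0.047, term=0.044762
Year 1: k_p_x=0.953, q=0.007, term=0.006051
Year 2: k_p_x=0.946329, q=0.034, term=0.027794
A_x = 0.0786


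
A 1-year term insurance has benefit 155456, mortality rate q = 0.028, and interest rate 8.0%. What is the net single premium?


NSP = benefit * q * v
v = 1/(1+i) = 0.925926
NSP = 155456 * 0.028 * 0.925926
= 4030.3407


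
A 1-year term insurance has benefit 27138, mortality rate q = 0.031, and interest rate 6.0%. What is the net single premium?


NSP = benefit * q * v
v = 1/(1+i) = 0.943396
NSP = 27138 * 0.031 * 0.943396
= 793.6585


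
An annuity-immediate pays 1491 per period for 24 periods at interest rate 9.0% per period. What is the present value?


PV = PMT * (1 - (1+i)^(-n)) / i
= 1491 * (1 - (1+0.09)^(-24)) / 0.09
= 1491 * (1 - 0.126405) / 0.09
= 1491 * 9.706612
= 14472.5581


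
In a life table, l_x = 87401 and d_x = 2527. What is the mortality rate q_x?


q_x = d_x / l_x
= 2527 / 87401
= 0.0289


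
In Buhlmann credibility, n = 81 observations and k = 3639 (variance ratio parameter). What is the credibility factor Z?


Z = n / (n + k)
= 81 / (81 + 3639)
= 81 / 3720
= 0.0218


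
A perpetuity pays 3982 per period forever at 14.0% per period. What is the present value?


PV = PMT / i
= 3982 / 0.14
= 28442.8571


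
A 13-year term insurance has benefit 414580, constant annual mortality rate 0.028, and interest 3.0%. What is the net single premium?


NSP = benefit * sum_{k=0}^{n-1} k_p_x * q * v^(k+1)
With constant q=0.028, v=0.970874
Sum = 0.255507
NSP = 414580 * 0.255507
= 105927.9681


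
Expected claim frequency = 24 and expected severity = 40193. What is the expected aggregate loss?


E[S] = E[N] * E[X]
= 24 * 40193
= 964632


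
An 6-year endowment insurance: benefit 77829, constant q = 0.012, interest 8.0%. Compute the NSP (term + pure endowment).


Term component = 4201.3753
Pure endowment = 6_p_x * v^6 * benefit = 0.930126 * 0.63017 * 77829 = 45618.4563
NSP = 49819.8316


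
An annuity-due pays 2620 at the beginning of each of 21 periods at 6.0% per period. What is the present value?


PV_due = PMT * (1-(1+i)^(-n))/i * (1+i)
PV_immediate = 30821.8807
PV_due = 30821.8807 * 1.06
= 32671.1936


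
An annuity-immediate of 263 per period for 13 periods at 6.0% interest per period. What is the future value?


FV = PMT * ((1+i)^n - 1) / i
= 263 * ((1.06)^13 - 1) / 0.06
= 263 * (2.132928 - 1) / 0.06
= 4966.0022


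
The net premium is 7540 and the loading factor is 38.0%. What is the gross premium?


Gross = net * (1 + loading)
= 7540 * (1 + 0.38)
= 7540 * 1.38
= 10405.2


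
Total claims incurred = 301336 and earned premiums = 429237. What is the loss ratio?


Loss ratio = claims / premiums
= 301336 / 429237
= 0.702


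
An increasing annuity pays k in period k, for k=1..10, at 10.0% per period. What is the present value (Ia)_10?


(Ia)_n = sum_{k=1}^{n} k * v^k, v = 1/(1+i)
v = 0.909091
Sum computed term by term:
(Ia)_10 = 29.0359


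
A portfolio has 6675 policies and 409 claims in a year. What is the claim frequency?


frequency = claims / policies
= 409 / 6675
= 0.0613


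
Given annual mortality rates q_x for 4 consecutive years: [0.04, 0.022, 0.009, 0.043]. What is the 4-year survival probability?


p_k = 1 - q_k for each year
Survival = product of (1 - q_k)
= 0.96 * 0.978 * 0.991 * 0.957
= 0.8904


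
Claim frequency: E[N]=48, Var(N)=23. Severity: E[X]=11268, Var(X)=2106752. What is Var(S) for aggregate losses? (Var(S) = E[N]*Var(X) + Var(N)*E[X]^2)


Var(S) = E[N]*Var(X) + Var(N)*E[X]^2
= 48*2106752 + 23*11268^2
= 101124096 + 2920259952
= 3.0214e+09
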